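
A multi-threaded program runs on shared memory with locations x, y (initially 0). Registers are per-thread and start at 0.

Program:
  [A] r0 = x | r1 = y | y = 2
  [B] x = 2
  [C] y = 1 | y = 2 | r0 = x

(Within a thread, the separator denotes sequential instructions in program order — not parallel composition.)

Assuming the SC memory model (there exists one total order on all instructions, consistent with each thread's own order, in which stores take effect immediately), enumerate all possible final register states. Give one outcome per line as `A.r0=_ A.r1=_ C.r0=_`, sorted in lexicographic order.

A.r0=0 A.r1=0 C.r0=0
A.r0=0 A.r1=0 C.r0=2
A.r0=0 A.r1=1 C.r0=0
A.r0=0 A.r1=1 C.r0=2
A.r0=0 A.r1=2 C.r0=0
A.r0=0 A.r1=2 C.r0=2
A.r0=2 A.r1=0 C.r0=2
A.r0=2 A.r1=1 C.r0=2
A.r0=2 A.r1=2 C.r0=0
A.r0=2 A.r1=2 C.r0=2

outcome vector order: (A.r0,A.r1,C.r0)
|SC outcomes| = 10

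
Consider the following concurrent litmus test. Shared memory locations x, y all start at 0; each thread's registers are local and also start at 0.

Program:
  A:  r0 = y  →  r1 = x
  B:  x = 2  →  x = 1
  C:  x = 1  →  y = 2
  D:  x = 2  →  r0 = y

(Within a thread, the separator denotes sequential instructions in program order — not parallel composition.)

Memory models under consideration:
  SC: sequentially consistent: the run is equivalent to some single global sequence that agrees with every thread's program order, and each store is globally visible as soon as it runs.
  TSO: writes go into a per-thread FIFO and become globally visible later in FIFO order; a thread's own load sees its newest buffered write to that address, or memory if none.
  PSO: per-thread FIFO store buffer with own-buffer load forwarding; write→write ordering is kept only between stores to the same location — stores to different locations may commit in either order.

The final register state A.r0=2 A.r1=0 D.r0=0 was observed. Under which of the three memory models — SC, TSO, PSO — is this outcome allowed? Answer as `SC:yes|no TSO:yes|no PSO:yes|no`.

SC:no TSO:no PSO:yes

outcome vector order: (A.r0,A.r1,D.r0)
under SC → 0/0/0 0/0/2 0/1/0 0/1/2 0/2/0 0/2/2 2/1/0 2/1/2 2/2/0 2/2/2
under TSO → 0/0/0 0/0/2 0/1/0 0/1/2 0/2/0 0/2/2 2/1/0 2/1/2 2/2/0 2/2/2
under PSO → 0/0/0 0/0/2 0/1/0 0/1/2 0/2/0 0/2/2 2/0/0 2/0/2 2/1/0 2/1/2 2/2/0 2/2/2
target 2/0/0 ∈ {PSO}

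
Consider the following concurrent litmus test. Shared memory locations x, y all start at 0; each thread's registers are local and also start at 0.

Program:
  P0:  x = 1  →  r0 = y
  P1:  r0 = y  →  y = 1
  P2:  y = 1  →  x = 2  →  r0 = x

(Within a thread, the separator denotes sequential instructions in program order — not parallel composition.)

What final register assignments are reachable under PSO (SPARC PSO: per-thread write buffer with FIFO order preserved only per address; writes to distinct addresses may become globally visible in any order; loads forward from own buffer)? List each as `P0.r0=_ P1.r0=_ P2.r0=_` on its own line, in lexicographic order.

P0.r0=0 P1.r0=0 P2.r0=1
P0.r0=0 P1.r0=0 P2.r0=2
P0.r0=0 P1.r0=1 P2.r0=1
P0.r0=0 P1.r0=1 P2.r0=2
P0.r0=1 P1.r0=0 P2.r0=1
P0.r0=1 P1.r0=0 P2.r0=2
P0.r0=1 P1.r0=1 P2.r0=1
P0.r0=1 P1.r0=1 P2.r0=2

outcome vector order: (P0.r0,P1.r0,P2.r0)
|PSO outcomes| = 8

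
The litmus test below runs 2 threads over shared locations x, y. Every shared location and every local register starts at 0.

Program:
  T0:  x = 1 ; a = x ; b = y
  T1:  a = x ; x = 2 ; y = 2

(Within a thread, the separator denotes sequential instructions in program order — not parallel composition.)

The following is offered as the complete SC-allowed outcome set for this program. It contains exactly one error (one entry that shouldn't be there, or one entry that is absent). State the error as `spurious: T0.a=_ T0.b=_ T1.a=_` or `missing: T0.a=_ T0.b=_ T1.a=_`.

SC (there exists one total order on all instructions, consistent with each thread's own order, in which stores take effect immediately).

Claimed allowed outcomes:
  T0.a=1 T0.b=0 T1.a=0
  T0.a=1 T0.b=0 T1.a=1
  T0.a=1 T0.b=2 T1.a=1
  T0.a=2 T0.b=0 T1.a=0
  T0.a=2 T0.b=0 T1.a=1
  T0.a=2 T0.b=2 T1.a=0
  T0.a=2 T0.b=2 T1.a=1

missing: T0.a=1 T0.b=2 T1.a=0

outcome vector order: (T0.a,T0.b,T1.a)
SC (8): 100, 101, 120, 121, 200, 201, 220, 221
SC∖claimed = {120}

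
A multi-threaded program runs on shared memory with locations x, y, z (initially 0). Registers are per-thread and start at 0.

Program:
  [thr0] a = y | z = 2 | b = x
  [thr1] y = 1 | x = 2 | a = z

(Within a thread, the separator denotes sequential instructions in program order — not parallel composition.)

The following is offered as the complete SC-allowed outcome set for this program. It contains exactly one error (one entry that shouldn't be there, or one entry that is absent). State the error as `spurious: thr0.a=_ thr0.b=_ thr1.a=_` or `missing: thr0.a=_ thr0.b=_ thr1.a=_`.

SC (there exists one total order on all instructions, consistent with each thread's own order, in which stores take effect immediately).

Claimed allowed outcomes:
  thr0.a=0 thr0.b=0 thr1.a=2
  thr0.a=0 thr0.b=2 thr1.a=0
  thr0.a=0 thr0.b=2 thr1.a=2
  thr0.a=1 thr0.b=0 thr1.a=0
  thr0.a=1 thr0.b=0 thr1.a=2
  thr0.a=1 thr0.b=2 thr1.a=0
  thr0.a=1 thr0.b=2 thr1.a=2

outcome vector order: (thr0.a,thr0.b,thr1.a)
SC: 6 outcomes — {002; 020; 022; 102; 120; 122}
claimed∖SC = {100}

spurious: thr0.a=1 thr0.b=0 thr1.a=0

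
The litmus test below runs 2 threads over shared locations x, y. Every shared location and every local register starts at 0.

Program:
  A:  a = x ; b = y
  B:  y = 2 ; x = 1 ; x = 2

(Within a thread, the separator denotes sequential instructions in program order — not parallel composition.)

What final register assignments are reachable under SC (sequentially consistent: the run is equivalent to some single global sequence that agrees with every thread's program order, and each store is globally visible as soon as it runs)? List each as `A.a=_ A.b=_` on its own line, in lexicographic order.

A.a=0 A.b=0
A.a=0 A.b=2
A.a=1 A.b=2
A.a=2 A.b=2

outcome vector order: (A.a,A.b)
|SC outcomes| = 4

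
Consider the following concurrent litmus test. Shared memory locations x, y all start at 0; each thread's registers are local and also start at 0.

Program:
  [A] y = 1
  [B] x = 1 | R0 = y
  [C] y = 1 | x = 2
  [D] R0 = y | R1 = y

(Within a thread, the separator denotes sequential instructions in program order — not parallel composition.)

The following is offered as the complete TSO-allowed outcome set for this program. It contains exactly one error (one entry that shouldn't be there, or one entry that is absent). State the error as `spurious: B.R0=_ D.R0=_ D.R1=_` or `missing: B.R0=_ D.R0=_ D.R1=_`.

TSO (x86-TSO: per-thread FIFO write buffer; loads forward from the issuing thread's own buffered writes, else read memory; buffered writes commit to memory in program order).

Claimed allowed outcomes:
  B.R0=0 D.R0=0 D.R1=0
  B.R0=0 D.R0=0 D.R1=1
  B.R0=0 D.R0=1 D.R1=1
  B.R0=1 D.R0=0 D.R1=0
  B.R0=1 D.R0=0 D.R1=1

outcome vector order: (B.R0,D.R0,D.R1)
TSO: 6 outcomes — {<0 0 0> <0 0 1> <0 1 1> <1 0 0> <1 0 1> <1 1 1>}
TSO∖claimed = {<1 1 1>}

missing: B.R0=1 D.R0=1 D.R1=1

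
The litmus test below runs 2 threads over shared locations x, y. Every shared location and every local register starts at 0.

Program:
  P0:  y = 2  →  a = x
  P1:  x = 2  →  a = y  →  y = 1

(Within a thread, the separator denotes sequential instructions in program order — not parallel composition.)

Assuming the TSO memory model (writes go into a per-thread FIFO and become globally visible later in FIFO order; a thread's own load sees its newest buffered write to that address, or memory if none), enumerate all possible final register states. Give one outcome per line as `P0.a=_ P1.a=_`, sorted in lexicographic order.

P0.a=0 P1.a=0
P0.a=0 P1.a=2
P0.a=2 P1.a=0
P0.a=2 P1.a=2

outcome vector order: (P0.a,P1.a)
|TSO outcomes| = 4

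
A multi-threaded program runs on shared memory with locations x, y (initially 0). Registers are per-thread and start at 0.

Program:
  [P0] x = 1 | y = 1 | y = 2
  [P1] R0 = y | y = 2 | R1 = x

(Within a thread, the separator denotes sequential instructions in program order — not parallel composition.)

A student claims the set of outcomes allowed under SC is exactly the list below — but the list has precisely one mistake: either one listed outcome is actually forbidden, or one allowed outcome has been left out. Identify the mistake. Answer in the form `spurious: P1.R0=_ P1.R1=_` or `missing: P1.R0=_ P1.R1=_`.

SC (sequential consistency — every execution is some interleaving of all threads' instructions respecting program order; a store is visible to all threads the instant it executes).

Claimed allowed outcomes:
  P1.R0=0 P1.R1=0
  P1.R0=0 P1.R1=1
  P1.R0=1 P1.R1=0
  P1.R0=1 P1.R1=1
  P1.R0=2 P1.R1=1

outcome vector order: (P1.R0,P1.R1)
under SC → <0 0> <0 1> <1 1> <2 1>
claimed∖SC = {<1 0>}

spurious: P1.R0=1 P1.R1=0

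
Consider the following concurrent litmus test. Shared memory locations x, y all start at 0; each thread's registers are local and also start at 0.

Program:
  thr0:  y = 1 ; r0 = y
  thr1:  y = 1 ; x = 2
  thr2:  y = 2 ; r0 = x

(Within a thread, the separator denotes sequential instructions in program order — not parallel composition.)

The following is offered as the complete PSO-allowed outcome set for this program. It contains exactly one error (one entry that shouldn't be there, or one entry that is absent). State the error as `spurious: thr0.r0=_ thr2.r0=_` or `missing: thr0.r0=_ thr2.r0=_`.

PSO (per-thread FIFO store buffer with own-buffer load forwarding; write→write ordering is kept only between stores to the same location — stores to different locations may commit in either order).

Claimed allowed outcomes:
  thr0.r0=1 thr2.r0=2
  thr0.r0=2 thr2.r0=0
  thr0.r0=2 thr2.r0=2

missing: thr0.r0=1 thr2.r0=0

outcome vector order: (thr0.r0,thr2.r0)
under PSO → (1,0), (1,2), (2,0), (2,2)
PSO∖claimed = {(1,0)}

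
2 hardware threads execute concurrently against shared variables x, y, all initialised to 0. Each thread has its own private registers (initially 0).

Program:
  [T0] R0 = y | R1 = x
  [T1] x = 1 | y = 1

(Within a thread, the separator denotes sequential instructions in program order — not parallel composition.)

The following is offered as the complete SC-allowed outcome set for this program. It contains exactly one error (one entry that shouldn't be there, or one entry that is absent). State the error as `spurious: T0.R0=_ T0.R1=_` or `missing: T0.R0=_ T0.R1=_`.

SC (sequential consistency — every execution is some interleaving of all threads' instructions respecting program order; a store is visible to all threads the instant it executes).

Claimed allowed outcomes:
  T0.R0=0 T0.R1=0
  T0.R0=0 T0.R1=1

outcome vector order: (T0.R0,T0.R1)
SC (3): (0,0), (0,1), (1,1)
SC∖claimed = {(1,1)}

missing: T0.R0=1 T0.R1=1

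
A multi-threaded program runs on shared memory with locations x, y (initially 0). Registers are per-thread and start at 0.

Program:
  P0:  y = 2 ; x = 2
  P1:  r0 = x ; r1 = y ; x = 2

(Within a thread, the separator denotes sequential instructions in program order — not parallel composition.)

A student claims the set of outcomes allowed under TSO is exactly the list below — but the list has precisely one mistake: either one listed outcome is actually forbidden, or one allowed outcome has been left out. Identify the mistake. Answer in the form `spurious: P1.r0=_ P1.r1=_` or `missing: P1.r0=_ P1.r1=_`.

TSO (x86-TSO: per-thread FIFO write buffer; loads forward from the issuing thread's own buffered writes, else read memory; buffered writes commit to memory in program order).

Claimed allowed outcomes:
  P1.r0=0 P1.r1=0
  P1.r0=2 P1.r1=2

outcome vector order: (P1.r0,P1.r1)
TSO (3): 0/0 0/2 2/2
TSO∖claimed = {0/2}

missing: P1.r0=0 P1.r1=2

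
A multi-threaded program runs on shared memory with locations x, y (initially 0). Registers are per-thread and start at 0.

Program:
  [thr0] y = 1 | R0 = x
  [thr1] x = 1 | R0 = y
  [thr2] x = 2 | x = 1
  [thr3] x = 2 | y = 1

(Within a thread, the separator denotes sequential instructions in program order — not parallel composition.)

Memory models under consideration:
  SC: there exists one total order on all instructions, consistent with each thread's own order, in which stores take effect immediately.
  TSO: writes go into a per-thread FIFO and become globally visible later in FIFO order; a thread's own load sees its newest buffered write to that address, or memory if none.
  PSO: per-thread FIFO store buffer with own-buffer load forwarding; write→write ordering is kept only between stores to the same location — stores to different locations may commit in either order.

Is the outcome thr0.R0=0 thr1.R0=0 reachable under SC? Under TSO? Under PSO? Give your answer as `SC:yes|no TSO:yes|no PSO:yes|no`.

SC:no TSO:yes PSO:yes

outcome vector order: (thr0.R0,thr1.R0)
SC (5): 0/1, 1/0, 1/1, 2/0, 2/1
TSO (6): 0/0, 0/1, 1/0, 1/1, 2/0, 2/1
PSO (6): 0/0, 0/1, 1/0, 1/1, 2/0, 2/1
target 0/0 ∈ {TSO,PSO}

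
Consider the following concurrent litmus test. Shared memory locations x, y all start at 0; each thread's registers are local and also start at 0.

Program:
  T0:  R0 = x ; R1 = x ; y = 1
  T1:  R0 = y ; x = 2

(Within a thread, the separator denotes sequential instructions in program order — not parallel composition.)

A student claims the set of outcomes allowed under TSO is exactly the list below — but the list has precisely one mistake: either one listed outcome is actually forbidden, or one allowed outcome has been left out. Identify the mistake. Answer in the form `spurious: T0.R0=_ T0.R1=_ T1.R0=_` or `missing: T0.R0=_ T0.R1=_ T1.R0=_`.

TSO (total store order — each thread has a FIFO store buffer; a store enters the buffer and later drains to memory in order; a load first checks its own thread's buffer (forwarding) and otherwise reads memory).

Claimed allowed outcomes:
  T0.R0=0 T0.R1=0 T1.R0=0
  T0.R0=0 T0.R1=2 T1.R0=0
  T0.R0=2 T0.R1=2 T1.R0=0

outcome vector order: (T0.R0,T0.R1,T1.R0)
[TSO] allowed = {000 001 020 220}
TSO∖claimed = {001}

missing: T0.R0=0 T0.R1=0 T1.R0=1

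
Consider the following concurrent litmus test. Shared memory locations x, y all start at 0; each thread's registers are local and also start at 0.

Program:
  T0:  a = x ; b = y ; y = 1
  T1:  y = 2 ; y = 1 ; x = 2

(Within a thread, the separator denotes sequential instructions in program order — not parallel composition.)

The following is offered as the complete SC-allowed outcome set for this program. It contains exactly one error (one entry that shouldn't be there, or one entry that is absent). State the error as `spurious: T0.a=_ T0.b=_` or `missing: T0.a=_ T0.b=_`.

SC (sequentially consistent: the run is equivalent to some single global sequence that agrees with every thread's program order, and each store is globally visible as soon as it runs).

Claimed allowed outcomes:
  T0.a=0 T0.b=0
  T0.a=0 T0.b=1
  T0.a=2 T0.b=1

missing: T0.a=0 T0.b=2

outcome vector order: (T0.a,T0.b)
SC: 4 outcomes — {00 01 02 21}
SC∖claimed = {02}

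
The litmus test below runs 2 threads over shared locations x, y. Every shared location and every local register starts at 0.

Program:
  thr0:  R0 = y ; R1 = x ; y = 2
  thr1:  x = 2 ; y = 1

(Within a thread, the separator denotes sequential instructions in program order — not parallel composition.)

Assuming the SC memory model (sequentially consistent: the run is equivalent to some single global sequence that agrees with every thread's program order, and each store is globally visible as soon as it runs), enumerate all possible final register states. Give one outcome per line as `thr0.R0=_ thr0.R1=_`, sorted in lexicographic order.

thr0.R0=0 thr0.R1=0
thr0.R0=0 thr0.R1=2
thr0.R0=1 thr0.R1=2

outcome vector order: (thr0.R0,thr0.R1)
|SC outcomes| = 3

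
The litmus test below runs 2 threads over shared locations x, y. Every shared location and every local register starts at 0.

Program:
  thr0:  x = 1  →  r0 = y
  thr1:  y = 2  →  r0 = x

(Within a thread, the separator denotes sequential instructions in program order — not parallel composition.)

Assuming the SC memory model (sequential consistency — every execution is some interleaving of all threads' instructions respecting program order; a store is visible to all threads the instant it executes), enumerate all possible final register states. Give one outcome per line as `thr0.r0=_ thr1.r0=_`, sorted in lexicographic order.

thr0.r0=0 thr1.r0=1
thr0.r0=2 thr1.r0=0
thr0.r0=2 thr1.r0=1

outcome vector order: (thr0.r0,thr1.r0)
|SC outcomes| = 3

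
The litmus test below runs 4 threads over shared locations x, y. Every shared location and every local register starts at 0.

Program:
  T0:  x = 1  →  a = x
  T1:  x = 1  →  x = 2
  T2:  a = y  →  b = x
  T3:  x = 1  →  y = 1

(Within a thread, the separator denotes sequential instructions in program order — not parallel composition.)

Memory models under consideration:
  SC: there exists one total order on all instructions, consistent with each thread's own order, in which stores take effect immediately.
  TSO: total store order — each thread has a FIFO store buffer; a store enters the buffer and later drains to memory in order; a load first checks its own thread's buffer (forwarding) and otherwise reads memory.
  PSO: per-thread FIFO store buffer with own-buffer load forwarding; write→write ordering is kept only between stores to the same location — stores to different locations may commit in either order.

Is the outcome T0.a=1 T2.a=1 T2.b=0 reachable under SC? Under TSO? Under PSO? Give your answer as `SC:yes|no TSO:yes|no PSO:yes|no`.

outcome vector order: (T0.a,T2.a,T2.b)
SC (10): (1,0,0), (1,0,1), (1,0,2), (1,1,1), (1,1,2), (2,0,0), (2,0,1), (2,0,2), (2,1,1), (2,1,2)
TSO (10): (1,0,0), (1,0,1), (1,0,2), (1,1,1), (1,1,2), (2,0,0), (2,0,1), (2,0,2), (2,1,1), (2,1,2)
PSO (12): (1,0,0), (1,0,1), (1,0,2), (1,1,0), (1,1,1), (1,1,2), (2,0,0), (2,0,1), (2,0,2), (2,1,0), (2,1,1), (2,1,2)
target (1,1,0) ∈ {PSO}

SC:no TSO:no PSO:yes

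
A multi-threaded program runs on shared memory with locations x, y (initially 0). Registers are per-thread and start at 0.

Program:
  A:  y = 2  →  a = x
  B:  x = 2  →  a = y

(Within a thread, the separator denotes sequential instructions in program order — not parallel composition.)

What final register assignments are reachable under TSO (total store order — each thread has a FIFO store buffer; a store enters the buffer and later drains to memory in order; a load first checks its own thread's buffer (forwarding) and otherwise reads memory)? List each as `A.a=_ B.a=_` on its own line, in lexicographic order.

outcome vector order: (A.a,B.a)
|TSO outcomes| = 4

A.a=0 B.a=0
A.a=0 B.a=2
A.a=2 B.a=0
A.a=2 B.a=2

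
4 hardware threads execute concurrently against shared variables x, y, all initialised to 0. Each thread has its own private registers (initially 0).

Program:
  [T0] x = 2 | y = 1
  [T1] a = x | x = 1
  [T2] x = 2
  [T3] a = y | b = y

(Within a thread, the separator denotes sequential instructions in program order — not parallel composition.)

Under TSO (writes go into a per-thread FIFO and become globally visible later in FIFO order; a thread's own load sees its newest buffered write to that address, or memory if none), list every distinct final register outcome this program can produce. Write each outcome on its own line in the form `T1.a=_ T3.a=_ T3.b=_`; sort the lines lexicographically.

outcome vector order: (T1.a,T3.a,T3.b)
|TSO outcomes| = 6

T1.a=0 T3.a=0 T3.b=0
T1.a=0 T3.a=0 T3.b=1
T1.a=0 T3.a=1 T3.b=1
T1.a=2 T3.a=0 T3.b=0
T1.a=2 T3.a=0 T3.b=1
T1.a=2 T3.a=1 T3.b=1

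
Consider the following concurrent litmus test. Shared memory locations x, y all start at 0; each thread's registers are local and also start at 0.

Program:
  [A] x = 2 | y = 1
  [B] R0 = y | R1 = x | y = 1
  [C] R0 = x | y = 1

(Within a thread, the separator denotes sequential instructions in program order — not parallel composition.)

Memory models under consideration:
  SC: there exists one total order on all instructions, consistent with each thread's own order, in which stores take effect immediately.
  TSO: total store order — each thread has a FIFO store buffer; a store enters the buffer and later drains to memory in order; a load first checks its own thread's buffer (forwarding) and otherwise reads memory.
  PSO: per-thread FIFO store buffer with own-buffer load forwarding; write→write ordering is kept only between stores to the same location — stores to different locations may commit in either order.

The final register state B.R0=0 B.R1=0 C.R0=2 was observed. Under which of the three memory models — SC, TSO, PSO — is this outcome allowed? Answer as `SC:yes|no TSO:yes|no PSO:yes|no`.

SC:yes TSO:yes PSO:yes

outcome vector order: (B.R0,B.R1,C.R0)
[SC] allowed = {0/0/0 0/0/2 0/2/0 0/2/2 1/0/0 1/2/0 1/2/2}
[TSO] allowed = {0/0/0 0/0/2 0/2/0 0/2/2 1/0/0 1/2/0 1/2/2}
[PSO] allowed = {0/0/0 0/0/2 0/2/0 0/2/2 1/0/0 1/0/2 1/2/0 1/2/2}
target 0/0/2 ∈ {SC,TSO,PSO}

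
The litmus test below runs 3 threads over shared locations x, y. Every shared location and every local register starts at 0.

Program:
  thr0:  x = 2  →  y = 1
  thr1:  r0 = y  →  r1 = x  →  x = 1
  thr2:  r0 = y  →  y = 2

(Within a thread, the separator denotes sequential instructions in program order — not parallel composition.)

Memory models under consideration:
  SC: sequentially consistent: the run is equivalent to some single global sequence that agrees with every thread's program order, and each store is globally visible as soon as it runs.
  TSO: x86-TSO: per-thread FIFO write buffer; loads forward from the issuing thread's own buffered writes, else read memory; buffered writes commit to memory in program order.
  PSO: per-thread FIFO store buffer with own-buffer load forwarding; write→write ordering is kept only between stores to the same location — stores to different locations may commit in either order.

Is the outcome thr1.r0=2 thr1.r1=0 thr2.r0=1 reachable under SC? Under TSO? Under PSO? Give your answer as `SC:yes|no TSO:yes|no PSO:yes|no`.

outcome vector order: (thr1.r0,thr1.r1,thr2.r0)
SC: 9 outcomes — {0/0/0 0/0/1 0/2/0 0/2/1 1/2/0 1/2/1 2/0/0 2/2/0 2/2/1}
TSO: 9 outcomes — {0/0/0 0/0/1 0/2/0 0/2/1 1/2/0 1/2/1 2/0/0 2/2/0 2/2/1}
PSO: 12 outcomes — {0/0/0 0/0/1 0/2/0 0/2/1 1/0/0 1/0/1 1/2/0 1/2/1 2/0/0 2/0/1 2/2/0 2/2/1}
target 2/0/1 ∈ {PSO}

SC:no TSO:no PSO:yes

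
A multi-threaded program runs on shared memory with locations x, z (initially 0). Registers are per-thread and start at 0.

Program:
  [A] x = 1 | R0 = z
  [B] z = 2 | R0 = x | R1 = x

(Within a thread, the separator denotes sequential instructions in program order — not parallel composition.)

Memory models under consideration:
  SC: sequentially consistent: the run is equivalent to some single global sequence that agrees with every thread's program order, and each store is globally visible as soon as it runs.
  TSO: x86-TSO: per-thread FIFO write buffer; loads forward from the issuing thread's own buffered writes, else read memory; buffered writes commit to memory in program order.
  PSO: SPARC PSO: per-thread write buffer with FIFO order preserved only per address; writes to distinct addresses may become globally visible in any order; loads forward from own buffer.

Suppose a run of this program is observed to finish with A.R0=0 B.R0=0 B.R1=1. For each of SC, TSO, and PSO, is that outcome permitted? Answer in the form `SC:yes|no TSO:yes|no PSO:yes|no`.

outcome vector order: (A.R0,B.R0,B.R1)
under SC → 011 200 201 211
under TSO → 000 001 011 200 201 211
under PSO → 000 001 011 200 201 211
target 001 ∈ {TSO,PSO}

SC:no TSO:yes PSO:yes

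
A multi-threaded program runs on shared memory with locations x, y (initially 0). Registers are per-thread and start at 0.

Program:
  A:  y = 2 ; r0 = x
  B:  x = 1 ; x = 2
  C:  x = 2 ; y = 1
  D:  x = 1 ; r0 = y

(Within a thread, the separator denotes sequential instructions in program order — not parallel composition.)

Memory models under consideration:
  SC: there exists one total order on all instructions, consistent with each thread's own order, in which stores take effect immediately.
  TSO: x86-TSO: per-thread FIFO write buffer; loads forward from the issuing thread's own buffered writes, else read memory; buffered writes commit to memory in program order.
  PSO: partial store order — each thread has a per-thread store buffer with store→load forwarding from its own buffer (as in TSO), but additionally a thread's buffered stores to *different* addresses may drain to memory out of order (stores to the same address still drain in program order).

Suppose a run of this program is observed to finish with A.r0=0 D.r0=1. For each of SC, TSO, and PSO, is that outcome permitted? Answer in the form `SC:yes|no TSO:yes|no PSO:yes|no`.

outcome vector order: (A.r0,D.r0)
SC (8): 0/1 0/2 1/0 1/1 1/2 2/0 2/1 2/2
TSO (9): 0/0 0/1 0/2 1/0 1/1 1/2 2/0 2/1 2/2
PSO (9): 0/0 0/1 0/2 1/0 1/1 1/2 2/0 2/1 2/2
target 0/1 ∈ {SC,TSO,PSO}

SC:yes TSO:yes PSO:yes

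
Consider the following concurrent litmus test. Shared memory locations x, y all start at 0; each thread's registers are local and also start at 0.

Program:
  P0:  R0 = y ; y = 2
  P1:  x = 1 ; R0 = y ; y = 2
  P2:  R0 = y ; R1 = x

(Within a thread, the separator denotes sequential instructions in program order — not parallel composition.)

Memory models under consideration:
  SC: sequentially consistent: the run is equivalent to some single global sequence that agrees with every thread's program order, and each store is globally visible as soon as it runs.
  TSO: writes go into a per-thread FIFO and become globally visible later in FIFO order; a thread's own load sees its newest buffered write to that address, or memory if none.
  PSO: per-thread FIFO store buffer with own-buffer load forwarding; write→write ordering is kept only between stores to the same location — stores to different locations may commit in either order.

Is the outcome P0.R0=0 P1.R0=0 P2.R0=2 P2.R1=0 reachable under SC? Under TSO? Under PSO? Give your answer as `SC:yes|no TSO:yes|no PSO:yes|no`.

SC:no TSO:yes PSO:yes

outcome vector order: (P0.R0,P1.R0,P2.R0,P2.R1)
SC: 10 outcomes — {<0 0 0 0> <0 0 0 1> <0 0 2 1> <0 2 0 0> <0 2 0 1> <0 2 2 0> <0 2 2 1> <2 0 0 0> <2 0 0 1> <2 0 2 1>}
TSO: 11 outcomes — {<0 0 0 0> <0 0 0 1> <0 0 2 0> <0 0 2 1> <0 2 0 0> <0 2 0 1> <0 2 2 0> <0 2 2 1> <2 0 0 0> <2 0 0 1> <2 0 2 1>}
PSO: 12 outcomes — {<0 0 0 0> <0 0 0 1> <0 0 2 0> <0 0 2 1> <0 2 0 0> <0 2 0 1> <0 2 2 0> <0 2 2 1> <2 0 0 0> <2 0 0 1> <2 0 2 0> <2 0 2 1>}
target <0 0 2 0> ∈ {TSO,PSO}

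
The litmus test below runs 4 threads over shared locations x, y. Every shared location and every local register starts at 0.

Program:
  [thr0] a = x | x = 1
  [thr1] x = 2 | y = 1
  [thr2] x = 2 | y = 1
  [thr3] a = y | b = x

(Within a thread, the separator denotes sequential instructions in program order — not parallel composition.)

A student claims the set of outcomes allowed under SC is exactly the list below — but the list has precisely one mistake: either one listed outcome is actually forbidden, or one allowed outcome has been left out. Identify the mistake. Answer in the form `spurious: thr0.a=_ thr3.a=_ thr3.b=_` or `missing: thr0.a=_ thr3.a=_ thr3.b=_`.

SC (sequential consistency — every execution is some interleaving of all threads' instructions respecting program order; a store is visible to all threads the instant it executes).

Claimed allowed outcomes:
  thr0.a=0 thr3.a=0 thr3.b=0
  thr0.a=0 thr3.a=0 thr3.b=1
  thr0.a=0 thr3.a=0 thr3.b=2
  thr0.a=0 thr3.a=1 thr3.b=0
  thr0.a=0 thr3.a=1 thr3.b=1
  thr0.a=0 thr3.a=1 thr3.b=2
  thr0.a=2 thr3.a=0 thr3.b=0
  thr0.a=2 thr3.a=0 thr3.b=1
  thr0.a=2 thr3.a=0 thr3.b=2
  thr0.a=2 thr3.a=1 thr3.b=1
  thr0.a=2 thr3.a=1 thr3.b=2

spurious: thr0.a=0 thr3.a=1 thr3.b=0

outcome vector order: (thr0.a,thr3.a,thr3.b)
[SC] allowed = {000 001 002 011 012 200 201 202 211 212}
claimed∖SC = {010}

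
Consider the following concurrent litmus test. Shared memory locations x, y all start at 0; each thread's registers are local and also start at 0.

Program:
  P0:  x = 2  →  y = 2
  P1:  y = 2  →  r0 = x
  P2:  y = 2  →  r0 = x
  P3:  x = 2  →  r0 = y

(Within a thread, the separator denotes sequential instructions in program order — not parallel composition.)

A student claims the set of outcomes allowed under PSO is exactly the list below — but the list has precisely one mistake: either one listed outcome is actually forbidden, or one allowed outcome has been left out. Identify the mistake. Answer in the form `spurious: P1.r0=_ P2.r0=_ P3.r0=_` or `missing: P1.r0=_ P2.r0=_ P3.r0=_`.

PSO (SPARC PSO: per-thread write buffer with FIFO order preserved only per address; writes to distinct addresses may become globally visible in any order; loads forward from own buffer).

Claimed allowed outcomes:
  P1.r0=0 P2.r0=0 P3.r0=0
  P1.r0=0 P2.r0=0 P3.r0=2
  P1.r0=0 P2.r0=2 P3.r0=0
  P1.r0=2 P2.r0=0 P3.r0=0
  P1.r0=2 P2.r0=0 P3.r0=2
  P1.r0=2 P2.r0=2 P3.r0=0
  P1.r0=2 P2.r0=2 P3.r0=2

outcome vector order: (P1.r0,P2.r0,P3.r0)
[PSO] allowed = {0/0/0 0/0/2 0/2/0 0/2/2 2/0/0 2/0/2 2/2/0 2/2/2}
PSO∖claimed = {0/2/2}

missing: P1.r0=0 P2.r0=2 P3.r0=2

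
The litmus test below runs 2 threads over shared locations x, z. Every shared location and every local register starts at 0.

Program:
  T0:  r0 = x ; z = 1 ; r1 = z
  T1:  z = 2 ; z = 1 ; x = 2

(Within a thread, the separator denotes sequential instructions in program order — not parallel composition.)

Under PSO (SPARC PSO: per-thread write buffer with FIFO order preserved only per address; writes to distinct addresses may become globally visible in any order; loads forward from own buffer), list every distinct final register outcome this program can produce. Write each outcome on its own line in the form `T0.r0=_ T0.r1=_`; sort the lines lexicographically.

T0.r0=0 T0.r1=1
T0.r0=0 T0.r1=2
T0.r0=2 T0.r1=1
T0.r0=2 T0.r1=2

outcome vector order: (T0.r0,T0.r1)
|PSO outcomes| = 4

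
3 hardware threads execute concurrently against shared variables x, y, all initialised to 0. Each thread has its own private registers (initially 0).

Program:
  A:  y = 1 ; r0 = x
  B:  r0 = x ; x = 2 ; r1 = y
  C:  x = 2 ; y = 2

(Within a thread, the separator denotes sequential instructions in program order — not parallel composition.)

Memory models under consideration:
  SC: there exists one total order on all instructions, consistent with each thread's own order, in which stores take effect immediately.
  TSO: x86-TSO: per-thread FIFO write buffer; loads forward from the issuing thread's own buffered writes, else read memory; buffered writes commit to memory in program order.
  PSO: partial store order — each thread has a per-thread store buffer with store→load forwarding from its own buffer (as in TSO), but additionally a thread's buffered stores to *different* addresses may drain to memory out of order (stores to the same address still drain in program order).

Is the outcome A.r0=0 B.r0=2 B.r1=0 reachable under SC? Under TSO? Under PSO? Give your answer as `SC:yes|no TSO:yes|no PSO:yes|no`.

outcome vector order: (A.r0,B.r0,B.r1)
SC (10): 001; 002; 021; 022; 200; 201; 202; 220; 221; 222
TSO (12): 000; 001; 002; 020; 021; 022; 200; 201; 202; 220; 221; 222
PSO (12): 000; 001; 002; 020; 021; 022; 200; 201; 202; 220; 221; 222
target 020 ∈ {TSO,PSO}

SC:no TSO:yes PSO:yes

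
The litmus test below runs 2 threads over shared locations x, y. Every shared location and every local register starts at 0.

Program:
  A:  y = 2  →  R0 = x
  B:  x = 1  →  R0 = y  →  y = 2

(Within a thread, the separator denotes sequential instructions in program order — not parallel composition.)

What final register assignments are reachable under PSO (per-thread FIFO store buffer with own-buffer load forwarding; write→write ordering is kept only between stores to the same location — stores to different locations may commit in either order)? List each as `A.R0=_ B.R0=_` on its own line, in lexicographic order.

A.R0=0 B.R0=0
A.R0=0 B.R0=2
A.R0=1 B.R0=0
A.R0=1 B.R0=2

outcome vector order: (A.R0,B.R0)
|PSO outcomes| = 4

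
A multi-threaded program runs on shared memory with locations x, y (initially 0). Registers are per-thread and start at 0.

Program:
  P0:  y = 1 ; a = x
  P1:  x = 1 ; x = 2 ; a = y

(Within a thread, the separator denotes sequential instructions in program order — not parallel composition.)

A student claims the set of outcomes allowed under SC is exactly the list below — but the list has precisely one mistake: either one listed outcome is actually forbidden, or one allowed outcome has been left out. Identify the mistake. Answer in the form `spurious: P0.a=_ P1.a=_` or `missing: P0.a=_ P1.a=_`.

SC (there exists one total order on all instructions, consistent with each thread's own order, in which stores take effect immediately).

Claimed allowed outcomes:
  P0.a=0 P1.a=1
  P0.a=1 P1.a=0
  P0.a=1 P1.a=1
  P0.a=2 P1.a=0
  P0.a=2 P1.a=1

spurious: P0.a=1 P1.a=0

outcome vector order: (P0.a,P1.a)
SC: 4 outcomes — {<0 1>; <1 1>; <2 0>; <2 1>}
claimed∖SC = {<1 0>}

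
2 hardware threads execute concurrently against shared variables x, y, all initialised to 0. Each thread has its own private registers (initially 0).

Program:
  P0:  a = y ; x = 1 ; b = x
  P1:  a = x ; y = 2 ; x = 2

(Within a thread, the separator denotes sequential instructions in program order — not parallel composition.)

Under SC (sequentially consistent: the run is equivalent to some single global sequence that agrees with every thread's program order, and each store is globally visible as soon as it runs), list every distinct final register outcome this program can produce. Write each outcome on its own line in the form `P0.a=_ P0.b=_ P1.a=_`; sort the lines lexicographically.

outcome vector order: (P0.a,P0.b,P1.a)
|SC outcomes| = 6

P0.a=0 P0.b=1 P1.a=0
P0.a=0 P0.b=1 P1.a=1
P0.a=0 P0.b=2 P1.a=0
P0.a=0 P0.b=2 P1.a=1
P0.a=2 P0.b=1 P1.a=0
P0.a=2 P0.b=2 P1.a=0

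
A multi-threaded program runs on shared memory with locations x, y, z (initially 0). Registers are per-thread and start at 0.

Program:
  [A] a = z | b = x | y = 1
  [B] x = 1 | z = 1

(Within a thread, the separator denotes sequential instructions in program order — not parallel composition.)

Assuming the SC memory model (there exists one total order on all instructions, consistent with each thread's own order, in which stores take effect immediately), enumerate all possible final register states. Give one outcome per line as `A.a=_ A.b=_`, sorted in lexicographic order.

outcome vector order: (A.a,A.b)
|SC outcomes| = 3

A.a=0 A.b=0
A.a=0 A.b=1
A.a=1 A.b=1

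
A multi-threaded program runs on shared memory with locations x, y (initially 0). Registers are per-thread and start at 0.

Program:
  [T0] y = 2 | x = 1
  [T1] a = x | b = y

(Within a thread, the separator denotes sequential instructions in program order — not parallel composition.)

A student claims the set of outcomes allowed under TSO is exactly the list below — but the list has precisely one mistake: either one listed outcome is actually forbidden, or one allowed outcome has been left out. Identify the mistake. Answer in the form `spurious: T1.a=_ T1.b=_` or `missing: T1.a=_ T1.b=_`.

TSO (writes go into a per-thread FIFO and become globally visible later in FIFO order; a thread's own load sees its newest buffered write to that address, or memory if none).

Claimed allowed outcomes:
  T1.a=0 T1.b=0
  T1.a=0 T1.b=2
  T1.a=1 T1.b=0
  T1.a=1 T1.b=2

spurious: T1.a=1 T1.b=0

outcome vector order: (T1.a,T1.b)
TSO (3): 00; 02; 12
claimed∖TSO = {10}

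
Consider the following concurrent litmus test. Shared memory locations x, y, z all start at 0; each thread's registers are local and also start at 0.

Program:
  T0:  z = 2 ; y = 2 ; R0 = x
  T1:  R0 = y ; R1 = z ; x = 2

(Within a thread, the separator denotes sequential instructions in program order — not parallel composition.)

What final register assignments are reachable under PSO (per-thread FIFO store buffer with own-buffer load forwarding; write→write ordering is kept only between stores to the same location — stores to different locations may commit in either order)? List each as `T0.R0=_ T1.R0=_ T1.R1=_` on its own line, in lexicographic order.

T0.R0=0 T1.R0=0 T1.R1=0
T0.R0=0 T1.R0=0 T1.R1=2
T0.R0=0 T1.R0=2 T1.R1=0
T0.R0=0 T1.R0=2 T1.R1=2
T0.R0=2 T1.R0=0 T1.R1=0
T0.R0=2 T1.R0=0 T1.R1=2
T0.R0=2 T1.R0=2 T1.R1=0
T0.R0=2 T1.R0=2 T1.R1=2

outcome vector order: (T0.R0,T1.R0,T1.R1)
|PSO outcomes| = 8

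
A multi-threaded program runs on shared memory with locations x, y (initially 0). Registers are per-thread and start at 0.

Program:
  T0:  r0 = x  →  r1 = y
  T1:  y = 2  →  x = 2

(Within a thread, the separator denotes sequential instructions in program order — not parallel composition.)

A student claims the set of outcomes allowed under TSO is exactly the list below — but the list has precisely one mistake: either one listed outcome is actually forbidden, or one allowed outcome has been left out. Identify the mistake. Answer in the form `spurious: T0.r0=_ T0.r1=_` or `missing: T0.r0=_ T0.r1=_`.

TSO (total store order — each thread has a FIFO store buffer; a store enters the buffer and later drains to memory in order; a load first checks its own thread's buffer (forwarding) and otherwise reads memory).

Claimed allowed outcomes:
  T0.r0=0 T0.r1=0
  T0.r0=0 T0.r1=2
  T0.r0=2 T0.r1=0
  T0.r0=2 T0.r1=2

outcome vector order: (T0.r0,T0.r1)
TSO (3): 00, 02, 22
claimed∖TSO = {20}

spurious: T0.r0=2 T0.r1=0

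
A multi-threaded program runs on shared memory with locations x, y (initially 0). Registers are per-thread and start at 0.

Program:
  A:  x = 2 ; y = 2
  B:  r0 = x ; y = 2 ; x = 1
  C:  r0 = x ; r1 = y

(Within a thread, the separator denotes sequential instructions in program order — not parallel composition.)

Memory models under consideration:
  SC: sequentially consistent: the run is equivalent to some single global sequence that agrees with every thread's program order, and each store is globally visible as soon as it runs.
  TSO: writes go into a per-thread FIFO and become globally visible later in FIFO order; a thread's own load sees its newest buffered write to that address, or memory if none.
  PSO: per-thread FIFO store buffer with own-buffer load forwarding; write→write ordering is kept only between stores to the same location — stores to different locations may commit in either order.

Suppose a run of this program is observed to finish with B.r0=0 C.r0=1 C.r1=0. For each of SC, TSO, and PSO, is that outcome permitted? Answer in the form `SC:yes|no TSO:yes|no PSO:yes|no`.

outcome vector order: (B.r0,C.r0,C.r1)
SC: 10 outcomes — {(0,0,0); (0,0,2); (0,1,2); (0,2,0); (0,2,2); (2,0,0); (2,0,2); (2,1,2); (2,2,0); (2,2,2)}
TSO: 10 outcomes — {(0,0,0); (0,0,2); (0,1,2); (0,2,0); (0,2,2); (2,0,0); (2,0,2); (2,1,2); (2,2,0); (2,2,2)}
PSO: 12 outcomes — {(0,0,0); (0,0,2); (0,1,0); (0,1,2); (0,2,0); (0,2,2); (2,0,0); (2,0,2); (2,1,0); (2,1,2); (2,2,0); (2,2,2)}
target (0,1,0) ∈ {PSO}

SC:no TSO:no PSO:yes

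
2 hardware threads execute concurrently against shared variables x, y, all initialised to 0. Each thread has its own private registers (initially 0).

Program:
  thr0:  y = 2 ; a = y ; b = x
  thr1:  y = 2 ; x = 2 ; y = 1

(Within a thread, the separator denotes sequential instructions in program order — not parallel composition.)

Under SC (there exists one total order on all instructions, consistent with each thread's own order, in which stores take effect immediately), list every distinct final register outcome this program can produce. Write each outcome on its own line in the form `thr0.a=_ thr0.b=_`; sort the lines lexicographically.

thr0.a=1 thr0.b=2
thr0.a=2 thr0.b=0
thr0.a=2 thr0.b=2

outcome vector order: (thr0.a,thr0.b)
|SC outcomes| = 3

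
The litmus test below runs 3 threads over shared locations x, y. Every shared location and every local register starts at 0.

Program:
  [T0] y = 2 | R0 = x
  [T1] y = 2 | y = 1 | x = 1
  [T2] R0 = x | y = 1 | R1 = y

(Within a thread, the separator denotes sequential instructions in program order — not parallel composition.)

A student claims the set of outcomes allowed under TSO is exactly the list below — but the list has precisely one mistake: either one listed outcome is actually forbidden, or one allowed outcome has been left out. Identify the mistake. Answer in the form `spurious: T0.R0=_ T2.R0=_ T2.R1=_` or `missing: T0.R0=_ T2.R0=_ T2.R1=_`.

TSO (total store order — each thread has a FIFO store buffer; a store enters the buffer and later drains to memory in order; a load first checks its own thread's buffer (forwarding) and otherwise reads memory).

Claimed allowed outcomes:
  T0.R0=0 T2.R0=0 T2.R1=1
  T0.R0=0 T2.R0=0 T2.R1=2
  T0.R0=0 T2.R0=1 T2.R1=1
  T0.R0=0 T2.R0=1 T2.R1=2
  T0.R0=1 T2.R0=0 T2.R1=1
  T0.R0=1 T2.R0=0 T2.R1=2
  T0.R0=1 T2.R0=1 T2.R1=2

outcome vector order: (T0.R0,T2.R0,T2.R1)
TSO: 8 outcomes — {001 002 011 012 101 102 111 112}
TSO∖claimed = {111}

missing: T0.R0=1 T2.R0=1 T2.R1=1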